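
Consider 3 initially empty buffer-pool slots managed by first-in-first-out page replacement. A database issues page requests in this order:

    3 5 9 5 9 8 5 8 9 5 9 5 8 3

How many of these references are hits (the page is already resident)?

9

3 -> miss, frames [3]
5 -> miss, frames [3, 5]
9 -> miss, frames [3, 5, 9]
5 -> hit
9 -> hit
8 -> miss, evict 3, frames [5, 9, 8]
5 -> hit
8 -> hit
9 -> hit
5 -> hit
9 -> hit
5 -> hit
8 -> hit
3 -> miss, evict 5, frames [9, 8, 3]
Hits: 9.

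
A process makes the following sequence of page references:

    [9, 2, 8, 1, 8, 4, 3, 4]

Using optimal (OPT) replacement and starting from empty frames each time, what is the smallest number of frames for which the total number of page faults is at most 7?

2

f=1: 8 faults
f=2: 6 faults
f=3: 6 faults
f=4: 6 faults
f=5: 6 faults
f=6: 6 faults
Smallest f with faults ≤ 7 is 2.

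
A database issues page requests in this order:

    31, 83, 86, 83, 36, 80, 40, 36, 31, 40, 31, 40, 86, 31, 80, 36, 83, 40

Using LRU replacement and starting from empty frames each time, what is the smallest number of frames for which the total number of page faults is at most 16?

2

f=1: 18 faults
f=2: 15 faults
f=3: 12 faults
f=4: 12 faults
f=5: 10 faults
f=6: 6 faults
Smallest f with faults ≤ 16 is 2.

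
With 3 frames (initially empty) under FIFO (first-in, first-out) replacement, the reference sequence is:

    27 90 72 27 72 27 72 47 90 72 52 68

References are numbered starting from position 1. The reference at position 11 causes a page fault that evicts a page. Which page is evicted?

pos 1: 27 → fault, frames (27)
pos 2: 90 → fault, frames (27 90)
pos 3: 72 → fault, frames (27 90 72)
pos 4: 27 → hit
pos 5: 72 → hit
pos 6: 27 → hit
pos 7: 72 → hit
pos 8: 47 → fault, evict 27, frames (90 72 47)
pos 9: 90 → hit
pos 10: 72 → hit
pos 11: 52 → fault, evict 90, frames (72 47 52)
At position 11, page 90 is evicted.

90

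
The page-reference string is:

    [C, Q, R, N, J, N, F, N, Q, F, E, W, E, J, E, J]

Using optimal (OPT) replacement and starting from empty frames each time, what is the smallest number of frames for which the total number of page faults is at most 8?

f=1: 16 faults
f=2: 10 faults
f=3: 9 faults
f=4: 8 faults
f=5: 8 faults
f=6: 8 faults
f=7: 8 faults
f=8: 8 faults
Smallest f with faults ≤ 8 is 4.

4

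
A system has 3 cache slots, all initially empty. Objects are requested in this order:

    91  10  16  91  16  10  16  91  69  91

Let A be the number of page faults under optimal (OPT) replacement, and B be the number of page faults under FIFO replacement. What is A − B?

Under OPT: F F F . . . . . F . → 4 faults.
Under FIFO: F F F . . . . . F F → 5 faults.
A − B = 4 − 5 = -1.

-1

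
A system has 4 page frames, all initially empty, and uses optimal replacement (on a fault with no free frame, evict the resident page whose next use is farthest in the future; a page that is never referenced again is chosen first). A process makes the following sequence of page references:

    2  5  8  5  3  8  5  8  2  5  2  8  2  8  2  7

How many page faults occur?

2 → fault, frames (2)
5 → fault, frames (2 5)
8 → fault, frames (2 5 8)
5 → hit
3 → fault, frames (2 5 8 3)
8 → hit
5 → hit
8 → hit
2 → hit
5 → hit
2 → hit
8 → hit
2 → hit
8 → hit
2 → hit
7 → fault, evict 3, frames (2 5 8 7)
Page faults: 5.

5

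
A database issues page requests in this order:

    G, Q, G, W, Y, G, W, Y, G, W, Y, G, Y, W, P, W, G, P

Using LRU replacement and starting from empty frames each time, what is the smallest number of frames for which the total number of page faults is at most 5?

f=1: 18 faults
f=2: 15 faults
f=3: 6 faults
f=4: 5 faults
f=5: 5 faults
Smallest f with faults ≤ 5 is 4.

4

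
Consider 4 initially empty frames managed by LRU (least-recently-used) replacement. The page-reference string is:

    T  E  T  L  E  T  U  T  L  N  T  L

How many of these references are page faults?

T → fault, frames [T]
E → fault, frames [T, E]
T → hit
L → fault, frames [E, T, L]
E → hit
T → hit
U → fault, frames [L, E, T, U]
T → hit
L → hit
N → fault, evict E, frames [U, T, L, N]
T → hit
L → hit
Page faults: 5.

5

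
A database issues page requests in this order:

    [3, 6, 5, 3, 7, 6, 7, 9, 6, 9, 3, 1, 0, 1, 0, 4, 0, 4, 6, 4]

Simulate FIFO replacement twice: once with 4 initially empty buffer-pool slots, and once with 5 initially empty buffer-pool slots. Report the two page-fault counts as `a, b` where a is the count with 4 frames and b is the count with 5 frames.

4 frames: F F F . F . . F . . F F F . . F . . F . → 10 faults.
5 frames: F F F . F . . F . . . F F . . F . . F . → 9 faults.
9 < 10: adding a frame reduced faults, as is typical.

10, 9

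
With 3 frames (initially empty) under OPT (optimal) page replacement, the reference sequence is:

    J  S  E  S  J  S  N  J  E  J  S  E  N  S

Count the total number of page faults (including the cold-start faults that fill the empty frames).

5

J: fault, frames [J]
S: fault, frames [J, S]
E: fault, frames [J, S, E]
S: hit
J: hit
S: hit
N: fault, evict S, frames [J, E, N]
J: hit
E: hit
J: hit
S: fault, evict J, frames [E, N, S]
E: hit
N: hit
S: hit
Page faults: 5.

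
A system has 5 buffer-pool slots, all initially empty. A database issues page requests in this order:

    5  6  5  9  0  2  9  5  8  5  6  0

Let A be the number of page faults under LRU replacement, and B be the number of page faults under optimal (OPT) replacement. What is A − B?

2

Under LRU: F F . F F F . . F . F F → 8 faults.
Under OPT: F F . F F F . . F . . . → 6 faults.
A − B = 8 − 6 = 2.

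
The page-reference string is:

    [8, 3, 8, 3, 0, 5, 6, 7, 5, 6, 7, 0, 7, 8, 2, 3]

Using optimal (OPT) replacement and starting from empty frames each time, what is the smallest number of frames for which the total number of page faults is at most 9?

f=1: 16 faults
f=2: 11 faults
f=3: 10 faults
f=4: 9 faults
f=5: 8 faults
f=6: 7 faults
f=7: 7 faults
Smallest f with faults ≤ 9 is 4.

4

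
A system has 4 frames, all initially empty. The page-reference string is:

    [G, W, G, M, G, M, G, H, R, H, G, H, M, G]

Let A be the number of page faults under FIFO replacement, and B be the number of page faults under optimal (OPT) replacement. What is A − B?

1

Under FIFO: F F . F . . . F F . F . . . → 6 faults.
Under OPT: F F . F . . . F F . . . . . → 5 faults.
A − B = 6 − 5 = 1.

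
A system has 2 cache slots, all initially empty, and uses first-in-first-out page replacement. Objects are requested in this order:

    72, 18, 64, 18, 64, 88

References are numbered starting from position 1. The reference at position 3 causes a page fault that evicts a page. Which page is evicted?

72

pos 1: 72: fault, frames [72]
pos 2: 18: fault, frames [72, 18]
pos 3: 64: fault, evict 72, frames [18, 64]
At position 3, page 72 is evicted.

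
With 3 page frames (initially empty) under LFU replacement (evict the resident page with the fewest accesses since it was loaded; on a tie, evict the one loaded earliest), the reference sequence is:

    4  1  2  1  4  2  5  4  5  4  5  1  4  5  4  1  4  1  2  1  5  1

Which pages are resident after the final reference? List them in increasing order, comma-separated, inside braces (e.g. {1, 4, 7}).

4: fault, frames (4)
1: fault, frames (4 1)
2: fault, frames (4 1 2)
1: hit
4: hit
2: hit
5: fault, evict 4, frames (1 2 5)
4: fault, evict 5, frames (1 2 4)
5: fault, evict 4, frames (1 2 5)
4: fault, evict 5, frames (1 2 4)
5: fault, evict 4, frames (1 2 5)
1: hit
4: fault, evict 5, frames (1 2 4)
5: fault, evict 4, frames (1 2 5)
4: fault, evict 5, frames (1 2 4)
1: hit
4: hit
1: hit
2: hit
1: hit
5: fault, evict 4, frames (1 2 5)
1: hit

{1, 2, 5}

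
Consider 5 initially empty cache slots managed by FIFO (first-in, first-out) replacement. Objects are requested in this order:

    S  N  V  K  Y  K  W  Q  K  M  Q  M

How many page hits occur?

4

S -> fault, frames [S]
N -> fault, frames [S, N]
V -> fault, frames [S, N, V]
K -> fault, frames [S, N, V, K]
Y -> fault, frames [S, N, V, K, Y]
K -> hit
W -> fault, evict S, frames [N, V, K, Y, W]
Q -> fault, evict N, frames [V, K, Y, W, Q]
K -> hit
M -> fault, evict V, frames [K, Y, W, Q, M]
Q -> hit
M -> hit
Hits: 4.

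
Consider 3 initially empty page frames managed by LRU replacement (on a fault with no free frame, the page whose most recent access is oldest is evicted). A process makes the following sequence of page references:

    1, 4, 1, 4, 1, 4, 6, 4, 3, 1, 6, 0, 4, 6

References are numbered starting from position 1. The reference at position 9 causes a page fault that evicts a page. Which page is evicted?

pos 1: 1 → miss, frames {1}
pos 2: 4 → miss, frames {1,4}
pos 3: 1 → hit
pos 4: 4 → hit
pos 5: 1 → hit
pos 6: 4 → hit
pos 7: 6 → miss, frames {1,4,6}
pos 8: 4 → hit
pos 9: 3 → miss, evict 1, frames {6,4,3}
At position 9, page 1 is evicted.

1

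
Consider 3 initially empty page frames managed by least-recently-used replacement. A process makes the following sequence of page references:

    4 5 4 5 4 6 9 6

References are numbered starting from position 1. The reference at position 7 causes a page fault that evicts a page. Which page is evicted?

5

pos 1: 4 -> fault, frames [4]
pos 2: 5 -> fault, frames [4, 5]
pos 3: 4 -> hit
pos 4: 5 -> hit
pos 5: 4 -> hit
pos 6: 6 -> fault, frames [5, 4, 6]
pos 7: 9 -> fault, evict 5, frames [4, 6, 9]
At position 7, page 5 is evicted.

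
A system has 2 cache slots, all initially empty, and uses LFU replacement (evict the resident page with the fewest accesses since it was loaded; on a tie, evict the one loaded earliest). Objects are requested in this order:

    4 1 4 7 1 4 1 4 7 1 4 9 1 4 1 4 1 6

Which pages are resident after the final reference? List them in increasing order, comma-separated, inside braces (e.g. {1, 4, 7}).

4 -> fault, frames {4}
1 -> fault, frames {4,1}
4 -> hit
7 -> fault, evict 1, frames {4,7}
1 -> fault, evict 7, frames {4,1}
4 -> hit
1 -> hit
4 -> hit
7 -> fault, evict 1, frames {4,7}
1 -> fault, evict 7, frames {4,1}
4 -> hit
9 -> fault, evict 1, frames {4,9}
1 -> fault, evict 9, frames {4,1}
4 -> hit
1 -> hit
4 -> hit
1 -> hit
6 -> fault, evict 1, frames {4,6}

{4, 6}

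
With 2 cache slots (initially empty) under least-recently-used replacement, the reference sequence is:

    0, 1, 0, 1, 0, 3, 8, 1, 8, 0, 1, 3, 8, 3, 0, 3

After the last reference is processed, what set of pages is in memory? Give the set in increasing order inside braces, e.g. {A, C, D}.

0: fault, frames (0)
1: fault, frames (0 1)
0: hit
1: hit
0: hit
3: fault, evict 1, frames (0 3)
8: fault, evict 0, frames (3 8)
1: fault, evict 3, frames (8 1)
8: hit
0: fault, evict 1, frames (8 0)
1: fault, evict 8, frames (0 1)
3: fault, evict 0, frames (1 3)
8: fault, evict 1, frames (3 8)
3: hit
0: fault, evict 8, frames (3 0)
3: hit

{0, 3}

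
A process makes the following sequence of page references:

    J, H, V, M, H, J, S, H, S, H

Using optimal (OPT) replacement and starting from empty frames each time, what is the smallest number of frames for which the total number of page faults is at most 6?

f=1: 10 faults
f=2: 6 faults
f=3: 5 faults
f=4: 5 faults
f=5: 5 faults
Smallest f with faults ≤ 6 is 2.

2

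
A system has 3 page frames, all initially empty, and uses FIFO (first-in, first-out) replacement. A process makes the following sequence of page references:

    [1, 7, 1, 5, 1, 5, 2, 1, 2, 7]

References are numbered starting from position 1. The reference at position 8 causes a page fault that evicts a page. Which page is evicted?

pos 1: 1 -> fault, frames (1)
pos 2: 7 -> fault, frames (1 7)
pos 3: 1 -> hit
pos 4: 5 -> fault, frames (1 7 5)
pos 5: 1 -> hit
pos 6: 5 -> hit
pos 7: 2 -> fault, evict 1, frames (7 5 2)
pos 8: 1 -> fault, evict 7, frames (5 2 1)
At position 8, page 7 is evicted.

7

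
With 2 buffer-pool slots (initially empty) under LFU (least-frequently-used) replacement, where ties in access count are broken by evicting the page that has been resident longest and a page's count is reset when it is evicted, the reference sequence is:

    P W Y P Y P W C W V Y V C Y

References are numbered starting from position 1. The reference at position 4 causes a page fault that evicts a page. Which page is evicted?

W

pos 1: P -> fault, frames (P)
pos 2: W -> fault, frames (P W)
pos 3: Y -> fault, evict P, frames (W Y)
pos 4: P -> fault, evict W, frames (Y P)
At position 4, page W is evicted.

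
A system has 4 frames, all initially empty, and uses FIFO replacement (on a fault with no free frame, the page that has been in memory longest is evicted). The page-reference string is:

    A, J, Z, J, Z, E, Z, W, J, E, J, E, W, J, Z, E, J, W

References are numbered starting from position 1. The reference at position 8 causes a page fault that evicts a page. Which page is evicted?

pos 1: A -> miss, frames (A)
pos 2: J -> miss, frames (A J)
pos 3: Z -> miss, frames (A J Z)
pos 4: J -> hit
pos 5: Z -> hit
pos 6: E -> miss, frames (A J Z E)
pos 7: Z -> hit
pos 8: W -> miss, evict A, frames (J Z E W)
At position 8, page A is evicted.

A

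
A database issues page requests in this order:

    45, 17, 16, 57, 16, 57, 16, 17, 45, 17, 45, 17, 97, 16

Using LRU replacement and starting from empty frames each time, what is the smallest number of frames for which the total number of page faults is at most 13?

f=1: 14 faults
f=2: 8 faults
f=3: 7 faults
f=4: 5 faults
f=5: 5 faults
Smallest f with faults ≤ 13 is 2.

2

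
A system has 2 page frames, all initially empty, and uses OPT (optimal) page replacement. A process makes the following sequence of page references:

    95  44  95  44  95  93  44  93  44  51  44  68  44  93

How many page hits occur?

8

95 → miss, frames [95]
44 → miss, frames [95, 44]
95 → hit
44 → hit
95 → hit
93 → miss, evict 95, frames [44, 93]
44 → hit
93 → hit
44 → hit
51 → miss, evict 93, frames [44, 51]
44 → hit
68 → miss, evict 51, frames [44, 68]
44 → hit
93 → miss, evict 68, frames [44, 93]
Hits: 8.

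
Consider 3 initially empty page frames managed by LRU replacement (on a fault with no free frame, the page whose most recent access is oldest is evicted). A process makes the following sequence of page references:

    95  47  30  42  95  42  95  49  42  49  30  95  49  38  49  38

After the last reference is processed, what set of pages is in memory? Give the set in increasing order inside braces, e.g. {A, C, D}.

95 -> fault, frames [95]
47 -> fault, frames [95, 47]
30 -> fault, frames [95, 47, 30]
42 -> fault, evict 95, frames [47, 30, 42]
95 -> fault, evict 47, frames [30, 42, 95]
42 -> hit
95 -> hit
49 -> fault, evict 30, frames [42, 95, 49]
42 -> hit
49 -> hit
30 -> fault, evict 95, frames [42, 49, 30]
95 -> fault, evict 42, frames [49, 30, 95]
49 -> hit
38 -> fault, evict 30, frames [95, 49, 38]
49 -> hit
38 -> hit

{38, 49, 95}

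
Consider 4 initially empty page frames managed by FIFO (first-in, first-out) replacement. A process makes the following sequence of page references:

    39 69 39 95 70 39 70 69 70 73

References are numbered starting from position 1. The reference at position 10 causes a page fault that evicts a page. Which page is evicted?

39

pos 1: 39: miss, frames [39]
pos 2: 69: miss, frames [39, 69]
pos 3: 39: hit
pos 4: 95: miss, frames [39, 69, 95]
pos 5: 70: miss, frames [39, 69, 95, 70]
pos 6: 39: hit
pos 7: 70: hit
pos 8: 69: hit
pos 9: 70: hit
pos 10: 73: miss, evict 39, frames [69, 95, 70, 73]
At position 10, page 39 is evicted.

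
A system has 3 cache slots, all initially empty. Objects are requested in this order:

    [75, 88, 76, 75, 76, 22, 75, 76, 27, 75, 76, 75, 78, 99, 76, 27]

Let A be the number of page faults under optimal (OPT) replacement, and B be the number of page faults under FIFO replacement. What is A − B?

-3

Under OPT: F F F . . F . . F . . . F F . . → 7 faults.
Under FIFO: F F F . . F F . F . F . F F . F → 10 faults.
A − B = 7 − 10 = -3.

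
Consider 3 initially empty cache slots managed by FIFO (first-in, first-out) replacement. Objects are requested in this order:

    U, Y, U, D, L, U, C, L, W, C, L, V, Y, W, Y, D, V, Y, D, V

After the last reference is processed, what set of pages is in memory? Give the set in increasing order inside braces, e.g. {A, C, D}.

U: miss, frames [U]
Y: miss, frames [U, Y]
U: hit
D: miss, frames [U, Y, D]
L: miss, evict U, frames [Y, D, L]
U: miss, evict Y, frames [D, L, U]
C: miss, evict D, frames [L, U, C]
L: hit
W: miss, evict L, frames [U, C, W]
C: hit
L: miss, evict U, frames [C, W, L]
V: miss, evict C, frames [W, L, V]
Y: miss, evict W, frames [L, V, Y]
W: miss, evict L, frames [V, Y, W]
Y: hit
D: miss, evict V, frames [Y, W, D]
V: miss, evict Y, frames [W, D, V]
Y: miss, evict W, frames [D, V, Y]
D: hit
V: hit

{D, V, Y}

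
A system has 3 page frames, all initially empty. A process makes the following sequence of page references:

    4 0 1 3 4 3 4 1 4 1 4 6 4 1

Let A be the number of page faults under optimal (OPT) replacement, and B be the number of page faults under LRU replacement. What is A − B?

-1

Under OPT: F F F F . . . . . . . F . . → 5 faults.
Under LRU: F F F F F . . . . . . F . . → 6 faults.
A − B = 5 − 6 = -1.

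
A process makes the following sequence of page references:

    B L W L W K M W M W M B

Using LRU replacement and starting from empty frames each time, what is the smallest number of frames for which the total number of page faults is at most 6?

f=1: 12 faults
f=2: 7 faults
f=3: 6 faults
f=4: 6 faults
f=5: 5 faults
Smallest f with faults ≤ 6 is 3.

3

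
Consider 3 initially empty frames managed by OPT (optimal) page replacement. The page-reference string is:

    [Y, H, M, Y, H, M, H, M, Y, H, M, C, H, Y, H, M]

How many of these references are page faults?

5

Y -> fault, frames [Y]
H -> fault, frames [Y, H]
M -> fault, frames [Y, H, M]
Y -> hit
H -> hit
M -> hit
H -> hit
M -> hit
Y -> hit
H -> hit
M -> hit
C -> fault, evict M, frames [Y, H, C]
H -> hit
Y -> hit
H -> hit
M -> fault, evict C, frames [Y, H, M]
Page faults: 5.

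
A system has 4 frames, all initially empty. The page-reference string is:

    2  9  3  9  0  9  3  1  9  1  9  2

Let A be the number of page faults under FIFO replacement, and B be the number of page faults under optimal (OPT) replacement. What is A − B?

Under FIFO: F F F . F . . F . . . F → 6 faults.
Under OPT: F F F . F . . F . . . . → 5 faults.
A − B = 6 − 5 = 1.

1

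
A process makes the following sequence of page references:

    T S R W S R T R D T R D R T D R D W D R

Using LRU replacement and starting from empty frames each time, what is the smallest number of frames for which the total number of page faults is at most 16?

f=1: 20 faults
f=2: 16 faults
f=3: 7 faults
f=4: 6 faults
f=5: 5 faults
Smallest f with faults ≤ 16 is 2.

2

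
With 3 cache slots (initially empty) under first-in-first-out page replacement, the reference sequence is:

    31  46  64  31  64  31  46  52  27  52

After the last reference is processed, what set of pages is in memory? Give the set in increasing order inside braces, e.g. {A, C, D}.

31: fault, frames (31)
46: fault, frames (31 46)
64: fault, frames (31 46 64)
31: hit
64: hit
31: hit
46: hit
52: fault, evict 31, frames (46 64 52)
27: fault, evict 46, frames (64 52 27)
52: hit

{27, 52, 64}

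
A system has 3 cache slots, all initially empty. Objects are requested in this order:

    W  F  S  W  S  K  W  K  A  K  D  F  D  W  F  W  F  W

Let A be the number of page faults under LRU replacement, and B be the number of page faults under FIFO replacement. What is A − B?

Under LRU: F F F . . F . . F . F F . F . . . . → 8 faults.
Under FIFO: F F F . . F F . F . F F . F . . . . → 9 faults.
A − B = 8 − 9 = -1.

-1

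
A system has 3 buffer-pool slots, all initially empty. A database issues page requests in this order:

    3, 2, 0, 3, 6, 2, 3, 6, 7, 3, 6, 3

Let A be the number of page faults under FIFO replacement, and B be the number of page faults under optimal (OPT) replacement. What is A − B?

1

Under FIFO: F F F . F . F . F . . . → 6 faults.
Under OPT: F F F . F . . . F . . . → 5 faults.
A − B = 6 − 5 = 1.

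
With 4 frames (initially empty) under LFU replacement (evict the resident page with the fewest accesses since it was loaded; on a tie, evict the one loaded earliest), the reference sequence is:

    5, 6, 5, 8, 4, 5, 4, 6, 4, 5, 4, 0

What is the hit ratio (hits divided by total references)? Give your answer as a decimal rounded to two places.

5: miss, frames [5]
6: miss, frames [5, 6]
5: hit
8: miss, frames [5, 6, 8]
4: miss, frames [5, 6, 8, 4]
5: hit
4: hit
6: hit
4: hit
5: hit
4: hit
0: miss, evict 8, frames [5, 6, 4, 0]
Hits: 7 of 12 references → 7/12 = 0.5833.

0.58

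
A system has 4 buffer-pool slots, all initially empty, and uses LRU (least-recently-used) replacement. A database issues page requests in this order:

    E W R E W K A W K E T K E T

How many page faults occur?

6

E: miss, frames [E]
W: miss, frames [E, W]
R: miss, frames [E, W, R]
E: hit
W: hit
K: miss, frames [R, E, W, K]
A: miss, evict R, frames [E, W, K, A]
W: hit
K: hit
E: hit
T: miss, evict A, frames [W, K, E, T]
K: hit
E: hit
T: hit
Page faults: 6.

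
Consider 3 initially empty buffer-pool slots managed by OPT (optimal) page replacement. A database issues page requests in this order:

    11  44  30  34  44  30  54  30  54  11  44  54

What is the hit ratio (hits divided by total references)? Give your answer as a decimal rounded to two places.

11: miss, frames [11]
44: miss, frames [11, 44]
30: miss, frames [11, 44, 30]
34: miss, evict 11, frames [44, 30, 34]
44: hit
30: hit
54: miss, evict 34, frames [44, 30, 54]
30: hit
54: hit
11: miss, evict 30, frames [44, 54, 11]
44: hit
54: hit
Hits: 6 of 12 references → 6/12 = 0.5000.

0.50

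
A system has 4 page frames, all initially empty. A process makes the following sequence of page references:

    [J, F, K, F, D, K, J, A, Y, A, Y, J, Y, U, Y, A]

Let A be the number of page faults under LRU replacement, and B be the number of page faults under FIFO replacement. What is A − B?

-1

Under LRU: F F F . F . . F F . . . . F . . → 7 faults.
Under FIFO: F F F . F . . F F . . F . F . . → 8 faults.
A − B = 7 − 8 = -1.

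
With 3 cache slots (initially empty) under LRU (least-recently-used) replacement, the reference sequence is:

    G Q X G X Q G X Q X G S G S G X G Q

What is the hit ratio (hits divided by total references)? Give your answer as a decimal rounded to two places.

G → miss, frames (G)
Q → miss, frames (G Q)
X → miss, frames (G Q X)
G → hit
X → hit
Q → hit
G → hit
X → hit
Q → hit
X → hit
G → hit
S → miss, evict Q, frames (X G S)
G → hit
S → hit
G → hit
X → hit
G → hit
Q → miss, evict S, frames (X G Q)
Hits: 13 of 18 references → 13/18 = 0.7222.

0.72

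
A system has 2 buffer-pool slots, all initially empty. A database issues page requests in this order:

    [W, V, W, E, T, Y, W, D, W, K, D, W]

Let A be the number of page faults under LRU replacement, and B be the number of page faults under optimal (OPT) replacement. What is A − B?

Under LRU: F F . F F F F F . F F F → 10 faults.
Under OPT: F F . F F F . F . F . F → 8 faults.
A − B = 10 − 8 = 2.

2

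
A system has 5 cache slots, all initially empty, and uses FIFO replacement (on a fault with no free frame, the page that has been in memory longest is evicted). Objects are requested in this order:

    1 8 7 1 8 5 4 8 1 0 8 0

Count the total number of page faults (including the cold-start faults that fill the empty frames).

1 → miss, frames {1}
8 → miss, frames {1,8}
7 → miss, frames {1,8,7}
1 → hit
8 → hit
5 → miss, frames {1,8,7,5}
4 → miss, frames {1,8,7,5,4}
8 → hit
1 → hit
0 → miss, evict 1, frames {8,7,5,4,0}
8 → hit
0 → hit
Page faults: 6.

6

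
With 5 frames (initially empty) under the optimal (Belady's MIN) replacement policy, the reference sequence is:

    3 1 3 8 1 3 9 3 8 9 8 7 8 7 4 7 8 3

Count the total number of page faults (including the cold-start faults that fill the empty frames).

3: miss, frames [3]
1: miss, frames [3, 1]
3: hit
8: miss, frames [3, 1, 8]
1: hit
3: hit
9: miss, frames [3, 1, 8, 9]
3: hit
8: hit
9: hit
8: hit
7: miss, frames [3, 1, 8, 9, 7]
8: hit
7: hit
4: miss, evict 9, frames [3, 1, 8, 7, 4]
7: hit
8: hit
3: hit
Page faults: 6.

6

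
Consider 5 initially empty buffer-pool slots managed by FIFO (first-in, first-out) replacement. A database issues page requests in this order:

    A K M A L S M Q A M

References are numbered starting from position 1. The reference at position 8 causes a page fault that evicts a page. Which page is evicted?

pos 1: A: miss, frames {A}
pos 2: K: miss, frames {A,K}
pos 3: M: miss, frames {A,K,M}
pos 4: A: hit
pos 5: L: miss, frames {A,K,M,L}
pos 6: S: miss, frames {A,K,M,L,S}
pos 7: M: hit
pos 8: Q: miss, evict A, frames {K,M,L,S,Q}
At position 8, page A is evicted.

A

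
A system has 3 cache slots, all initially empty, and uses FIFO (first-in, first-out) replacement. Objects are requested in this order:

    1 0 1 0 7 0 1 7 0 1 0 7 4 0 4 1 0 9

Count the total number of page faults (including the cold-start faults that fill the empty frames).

7

1 -> miss, frames (1)
0 -> miss, frames (1 0)
1 -> hit
0 -> hit
7 -> miss, frames (1 0 7)
0 -> hit
1 -> hit
7 -> hit
0 -> hit
1 -> hit
0 -> hit
7 -> hit
4 -> miss, evict 1, frames (0 7 4)
0 -> hit
4 -> hit
1 -> miss, evict 0, frames (7 4 1)
0 -> miss, evict 7, frames (4 1 0)
9 -> miss, evict 4, frames (1 0 9)
Page faults: 7.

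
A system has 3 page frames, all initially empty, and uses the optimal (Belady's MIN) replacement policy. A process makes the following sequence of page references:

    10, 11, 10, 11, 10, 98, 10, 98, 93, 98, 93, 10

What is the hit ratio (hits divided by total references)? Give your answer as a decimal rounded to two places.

10 -> fault, frames {10}
11 -> fault, frames {10,11}
10 -> hit
11 -> hit
10 -> hit
98 -> fault, frames {10,11,98}
10 -> hit
98 -> hit
93 -> fault, evict 11, frames {10,98,93}
98 -> hit
93 -> hit
10 -> hit
Hits: 8 of 12 references → 8/12 = 0.6667.

0.67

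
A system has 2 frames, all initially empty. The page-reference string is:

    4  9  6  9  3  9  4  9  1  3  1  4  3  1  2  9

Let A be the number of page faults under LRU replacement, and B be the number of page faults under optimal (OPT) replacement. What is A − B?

1

Under LRU: F F F . F . F . F F . F F F F F → 12 faults.
Under OPT: F F F . F . F . F F . F . F F F → 11 faults.
A − B = 12 − 11 = 1.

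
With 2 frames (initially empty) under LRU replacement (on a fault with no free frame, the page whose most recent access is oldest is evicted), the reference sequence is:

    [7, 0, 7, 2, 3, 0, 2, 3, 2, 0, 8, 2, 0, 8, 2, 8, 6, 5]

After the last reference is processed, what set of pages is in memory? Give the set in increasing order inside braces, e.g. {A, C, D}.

{5, 6}

7 -> miss, frames {7}
0 -> miss, frames {7,0}
7 -> hit
2 -> miss, evict 0, frames {7,2}
3 -> miss, evict 7, frames {2,3}
0 -> miss, evict 2, frames {3,0}
2 -> miss, evict 3, frames {0,2}
3 -> miss, evict 0, frames {2,3}
2 -> hit
0 -> miss, evict 3, frames {2,0}
8 -> miss, evict 2, frames {0,8}
2 -> miss, evict 0, frames {8,2}
0 -> miss, evict 8, frames {2,0}
8 -> miss, evict 2, frames {0,8}
2 -> miss, evict 0, frames {8,2}
8 -> hit
6 -> miss, evict 2, frames {8,6}
5 -> miss, evict 8, frames {6,5}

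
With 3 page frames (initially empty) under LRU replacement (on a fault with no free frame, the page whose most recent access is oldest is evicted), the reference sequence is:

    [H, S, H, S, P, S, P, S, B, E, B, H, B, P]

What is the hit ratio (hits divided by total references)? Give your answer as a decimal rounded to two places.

H → fault, frames [H]
S → fault, frames [H, S]
H → hit
S → hit
P → fault, frames [H, S, P]
S → hit
P → hit
S → hit
B → fault, evict H, frames [P, S, B]
E → fault, evict P, frames [S, B, E]
B → hit
H → fault, evict S, frames [E, B, H]
B → hit
P → fault, evict E, frames [H, B, P]
Hits: 7 of 14 references → 7/14 = 0.5000.

0.50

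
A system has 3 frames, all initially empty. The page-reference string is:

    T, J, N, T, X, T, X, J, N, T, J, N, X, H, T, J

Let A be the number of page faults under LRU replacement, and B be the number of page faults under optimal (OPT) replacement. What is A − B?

Under LRU: F F F . F . . F F F . . F F F F → 11 faults.
Under OPT: F F F . F . . . F . . . F F . . → 7 faults.
A − B = 11 − 7 = 4.

4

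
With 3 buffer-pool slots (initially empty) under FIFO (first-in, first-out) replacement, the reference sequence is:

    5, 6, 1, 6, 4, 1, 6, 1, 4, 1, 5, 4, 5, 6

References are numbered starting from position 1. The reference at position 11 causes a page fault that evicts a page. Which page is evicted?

pos 1: 5 -> fault, frames {5}
pos 2: 6 -> fault, frames {5,6}
pos 3: 1 -> fault, frames {5,6,1}
pos 4: 6 -> hit
pos 5: 4 -> fault, evict 5, frames {6,1,4}
pos 6: 1 -> hit
pos 7: 6 -> hit
pos 8: 1 -> hit
pos 9: 4 -> hit
pos 10: 1 -> hit
pos 11: 5 -> fault, evict 6, frames {1,4,5}
At position 11, page 6 is evicted.

6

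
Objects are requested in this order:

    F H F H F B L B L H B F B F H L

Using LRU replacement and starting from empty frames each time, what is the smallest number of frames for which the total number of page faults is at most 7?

3

f=1: 16 faults
f=2: 9 faults
f=3: 7 faults
f=4: 4 faults
Smallest f with faults ≤ 7 is 3.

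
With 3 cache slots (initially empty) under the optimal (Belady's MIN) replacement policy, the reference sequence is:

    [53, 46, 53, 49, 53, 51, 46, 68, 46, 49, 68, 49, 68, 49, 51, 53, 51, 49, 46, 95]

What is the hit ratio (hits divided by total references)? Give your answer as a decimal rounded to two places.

53: miss, frames [53]
46: miss, frames [53, 46]
53: hit
49: miss, frames [53, 46, 49]
53: hit
51: miss, evict 53, frames [46, 49, 51]
46: hit
68: miss, evict 51, frames [46, 49, 68]
46: hit
49: hit
68: hit
49: hit
68: hit
49: hit
51: miss, evict 68, frames [46, 49, 51]
53: miss, evict 46, frames [49, 51, 53]
51: hit
49: hit
46: miss, evict 53, frames [49, 51, 46]
95: miss, evict 46, frames [49, 51, 95]
Hits: 11 of 20 references → 11/20 = 0.5500.

0.55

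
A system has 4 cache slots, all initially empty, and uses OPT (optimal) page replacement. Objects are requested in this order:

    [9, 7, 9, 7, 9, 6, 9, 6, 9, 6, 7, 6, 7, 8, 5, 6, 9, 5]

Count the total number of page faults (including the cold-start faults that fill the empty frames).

9 → miss, frames {9}
7 → miss, frames {9,7}
9 → hit
7 → hit
9 → hit
6 → miss, frames {9,7,6}
9 → hit
6 → hit
9 → hit
6 → hit
7 → hit
6 → hit
7 → hit
8 → miss, frames {9,7,6,8}
5 → miss, evict 8, frames {9,7,6,5}
6 → hit
9 → hit
5 → hit
Page faults: 5.

5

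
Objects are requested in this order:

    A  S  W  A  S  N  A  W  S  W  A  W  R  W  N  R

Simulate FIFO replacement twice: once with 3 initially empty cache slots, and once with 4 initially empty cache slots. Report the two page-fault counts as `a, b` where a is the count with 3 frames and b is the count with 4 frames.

9, 5

3 frames: F F F . . F F . F F . . F . F . → 9 faults.
4 frames: F F F . . F . . . . . . F . . . → 5 faults.
5 < 9: adding a frame reduced faults, as is typical.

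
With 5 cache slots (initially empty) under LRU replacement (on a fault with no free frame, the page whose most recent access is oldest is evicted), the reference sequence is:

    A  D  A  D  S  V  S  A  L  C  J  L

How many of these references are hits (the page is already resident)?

A → fault, frames (A)
D → fault, frames (A D)
A → hit
D → hit
S → fault, frames (A D S)
V → fault, frames (A D S V)
S → hit
A → hit
L → fault, frames (D V S A L)
C → fault, evict D, frames (V S A L C)
J → fault, evict V, frames (S A L C J)
L → hit
Hits: 5.

5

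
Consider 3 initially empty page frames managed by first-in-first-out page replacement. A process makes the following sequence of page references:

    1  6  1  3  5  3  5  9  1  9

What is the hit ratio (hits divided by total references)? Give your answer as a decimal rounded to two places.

0.40

1 → miss, frames {1}
6 → miss, frames {1,6}
1 → hit
3 → miss, frames {1,6,3}
5 → miss, evict 1, frames {6,3,5}
3 → hit
5 → hit
9 → miss, evict 6, frames {3,5,9}
1 → miss, evict 3, frames {5,9,1}
9 → hit
Hits: 4 of 10 references → 4/10 = 0.4000.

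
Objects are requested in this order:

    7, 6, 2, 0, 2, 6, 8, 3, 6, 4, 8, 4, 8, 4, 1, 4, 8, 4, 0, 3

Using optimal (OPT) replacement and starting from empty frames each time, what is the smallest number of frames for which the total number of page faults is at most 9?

f=1: 20 faults
f=2: 13 faults
f=3: 10 faults
f=4: 9 faults
f=5: 8 faults
f=6: 8 faults
f=7: 8 faults
f=8: 8 faults
Smallest f with faults ≤ 9 is 4.

4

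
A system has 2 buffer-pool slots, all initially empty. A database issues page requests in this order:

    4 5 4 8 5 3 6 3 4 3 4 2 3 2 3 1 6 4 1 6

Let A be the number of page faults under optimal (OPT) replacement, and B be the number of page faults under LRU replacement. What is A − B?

-3

Under OPT: F F . F . F F . F . . F . . . F F F . F → 11 faults.
Under LRU: F F . F F F F . F . . F F . . F F F F F → 14 faults.
A − B = 11 − 14 = -3.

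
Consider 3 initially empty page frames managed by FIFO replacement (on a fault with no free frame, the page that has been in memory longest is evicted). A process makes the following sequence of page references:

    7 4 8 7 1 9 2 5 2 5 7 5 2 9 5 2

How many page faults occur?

7 → miss, frames [7]
4 → miss, frames [7, 4]
8 → miss, frames [7, 4, 8]
7 → hit
1 → miss, evict 7, frames [4, 8, 1]
9 → miss, evict 4, frames [8, 1, 9]
2 → miss, evict 8, frames [1, 9, 2]
5 → miss, evict 1, frames [9, 2, 5]
2 → hit
5 → hit
7 → miss, evict 9, frames [2, 5, 7]
5 → hit
2 → hit
9 → miss, evict 2, frames [5, 7, 9]
5 → hit
2 → miss, evict 5, frames [7, 9, 2]
Page faults: 10.

10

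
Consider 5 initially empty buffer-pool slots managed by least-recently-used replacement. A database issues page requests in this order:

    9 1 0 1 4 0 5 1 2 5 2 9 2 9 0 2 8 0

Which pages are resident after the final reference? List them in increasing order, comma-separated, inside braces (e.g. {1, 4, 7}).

{0, 2, 5, 8, 9}

9: miss, frames [9]
1: miss, frames [9, 1]
0: miss, frames [9, 1, 0]
1: hit
4: miss, frames [9, 0, 1, 4]
0: hit
5: miss, frames [9, 1, 4, 0, 5]
1: hit
2: miss, evict 9, frames [4, 0, 5, 1, 2]
5: hit
2: hit
9: miss, evict 4, frames [0, 1, 5, 2, 9]
2: hit
9: hit
0: hit
2: hit
8: miss, evict 1, frames [5, 9, 0, 2, 8]
0: hit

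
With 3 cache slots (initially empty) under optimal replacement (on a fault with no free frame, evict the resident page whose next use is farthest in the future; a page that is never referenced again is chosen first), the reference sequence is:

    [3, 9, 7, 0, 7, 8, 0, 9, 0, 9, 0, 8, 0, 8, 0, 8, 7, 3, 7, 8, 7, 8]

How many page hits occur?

3: fault, frames (3)
9: fault, frames (3 9)
7: fault, frames (3 9 7)
0: fault, evict 3, frames (9 7 0)
7: hit
8: fault, evict 7, frames (9 0 8)
0: hit
9: hit
0: hit
9: hit
0: hit
8: hit
0: hit
8: hit
0: hit
8: hit
7: fault, evict 0, frames (9 8 7)
3: fault, evict 9, frames (8 7 3)
7: hit
8: hit
7: hit
8: hit
Hits: 15.

15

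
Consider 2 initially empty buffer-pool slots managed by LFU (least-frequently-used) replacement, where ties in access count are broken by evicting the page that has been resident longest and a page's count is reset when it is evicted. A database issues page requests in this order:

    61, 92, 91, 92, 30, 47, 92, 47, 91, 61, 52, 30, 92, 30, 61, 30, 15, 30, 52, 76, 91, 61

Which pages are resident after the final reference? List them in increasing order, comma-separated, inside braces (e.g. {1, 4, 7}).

{61, 92}

61: fault, frames {61}
92: fault, frames {61,92}
91: fault, evict 61, frames {92,91}
92: hit
30: fault, evict 91, frames {92,30}
47: fault, evict 30, frames {92,47}
92: hit
47: hit
91: fault, evict 47, frames {92,91}
61: fault, evict 91, frames {92,61}
52: fault, evict 61, frames {92,52}
30: fault, evict 52, frames {92,30}
92: hit
30: hit
61: fault, evict 30, frames {92,61}
30: fault, evict 61, frames {92,30}
15: fault, evict 30, frames {92,15}
30: fault, evict 15, frames {92,30}
52: fault, evict 30, frames {92,52}
76: fault, evict 52, frames {92,76}
91: fault, evict 76, frames {92,91}
61: fault, evict 91, frames {92,61}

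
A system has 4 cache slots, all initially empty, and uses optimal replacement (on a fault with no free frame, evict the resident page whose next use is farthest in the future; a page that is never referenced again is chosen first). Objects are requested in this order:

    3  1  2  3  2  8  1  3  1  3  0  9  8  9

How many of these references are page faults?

3: miss, frames [3]
1: miss, frames [3, 1]
2: miss, frames [3, 1, 2]
3: hit
2: hit
8: miss, frames [3, 1, 2, 8]
1: hit
3: hit
1: hit
3: hit
0: miss, evict 2, frames [3, 1, 8, 0]
9: miss, evict 0, frames [3, 1, 8, 9]
8: hit
9: hit
Page faults: 6.

6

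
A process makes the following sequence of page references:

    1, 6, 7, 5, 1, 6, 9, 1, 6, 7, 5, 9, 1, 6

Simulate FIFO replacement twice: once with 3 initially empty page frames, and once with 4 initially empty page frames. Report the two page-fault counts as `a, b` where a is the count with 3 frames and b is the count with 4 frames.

11, 12

3 frames: F F F F F F F . . F F . F F → 11 faults.
4 frames: F F F F . . F F F F F F F F → 12 faults.
12 > 11: adding a frame increased faults — Belady's anomaly.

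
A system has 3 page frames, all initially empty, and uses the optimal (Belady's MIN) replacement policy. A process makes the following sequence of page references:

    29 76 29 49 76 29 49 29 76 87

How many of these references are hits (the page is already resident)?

29: fault, frames [29]
76: fault, frames [29, 76]
29: hit
49: fault, frames [29, 76, 49]
76: hit
29: hit
49: hit
29: hit
76: hit
87: fault, evict 49, frames [29, 76, 87]
Hits: 6.

6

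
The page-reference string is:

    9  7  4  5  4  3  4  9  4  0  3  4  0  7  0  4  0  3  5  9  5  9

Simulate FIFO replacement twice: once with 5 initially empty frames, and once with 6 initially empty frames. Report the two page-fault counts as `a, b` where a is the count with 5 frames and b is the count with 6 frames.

5 frames: F F F F . F . . . F . . . . . . . . . F . . → 7 faults.
6 frames: F F F F . F . . . F . . . . . . . . . . . . → 6 faults.
6 < 7: adding a frame reduced faults, as is typical.

7, 6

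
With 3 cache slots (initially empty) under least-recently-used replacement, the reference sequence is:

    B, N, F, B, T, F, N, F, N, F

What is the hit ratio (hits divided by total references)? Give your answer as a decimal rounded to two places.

B: fault, frames [B]
N: fault, frames [B, N]
F: fault, frames [B, N, F]
B: hit
T: fault, evict N, frames [F, B, T]
F: hit
N: fault, evict B, frames [T, F, N]
F: hit
N: hit
F: hit
Hits: 5 of 10 references → 5/10 = 0.5000.

0.50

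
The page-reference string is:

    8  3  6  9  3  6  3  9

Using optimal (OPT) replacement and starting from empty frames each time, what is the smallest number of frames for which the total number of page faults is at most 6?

2

f=1: 8 faults
f=2: 6 faults
f=3: 4 faults
f=4: 4 faults
Smallest f with faults ≤ 6 is 2.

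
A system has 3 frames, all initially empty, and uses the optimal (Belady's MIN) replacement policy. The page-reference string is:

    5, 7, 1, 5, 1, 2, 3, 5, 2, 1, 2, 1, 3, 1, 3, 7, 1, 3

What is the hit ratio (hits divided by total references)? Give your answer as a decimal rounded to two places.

0.61

5: miss, frames (5)
7: miss, frames (5 7)
1: miss, frames (5 7 1)
5: hit
1: hit
2: miss, evict 7, frames (5 1 2)
3: miss, evict 1, frames (5 2 3)
5: hit
2: hit
1: miss, evict 5, frames (2 3 1)
2: hit
1: hit
3: hit
1: hit
3: hit
7: miss, evict 2, frames (3 1 7)
1: hit
3: hit
Hits: 11 of 18 references → 11/18 = 0.6111.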